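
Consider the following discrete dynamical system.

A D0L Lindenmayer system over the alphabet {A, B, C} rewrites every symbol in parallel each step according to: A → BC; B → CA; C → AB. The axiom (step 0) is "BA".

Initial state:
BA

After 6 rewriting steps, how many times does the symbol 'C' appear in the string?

42

gen 0: BA
gen 1: CABC
gen 2: ABBCCAAB
gen 3: BCCACAABABBCBCCA
gen 4: CAABABBCABBCBCCABCCACAABCAABABBC
gen 5: ABBCBCCABCCACAABBCCACAABCAABABBCCAABABBCABBCBCCAABBCBCCABCCACAAB
gen 6: BCCACAABCAABABBCCAABABBCABBCBCCACAABABBCABBCBCCAABBCBCCABC…CABCCACAABBCCACAABCAABABBCBCCACAABCAABABBCCAABABBCABBCBCCA  (len 128)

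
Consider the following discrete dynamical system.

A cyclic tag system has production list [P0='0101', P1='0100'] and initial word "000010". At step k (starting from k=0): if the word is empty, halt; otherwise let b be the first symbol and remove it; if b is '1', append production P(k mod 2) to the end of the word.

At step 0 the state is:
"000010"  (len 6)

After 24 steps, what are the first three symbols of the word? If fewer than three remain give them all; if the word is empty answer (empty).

gen 0: "000010"  (len 6)
gen 1: "00010"  (len 5)
gen 2: "0010"  (len 4)
gen 3: "010"  (len 3)
gen 4: "10"  (len 2)
gen 5: "00101"  (len 5)
gen 6: "0101"  (len 4)
gen 7: "101"  (len 3)
gen 8: "010100"  (len 6)
gen 9: "10100"  (len 5)
gen 10: "01000100"  (len 8)
gen 11: "1000100"  (len 7)
gen 12: "0001000100"  (len 10)
gen 13: "001000100"  (len 9)
gen 14: "01000100"  (len 8)
gen 15: "1000100"  (len 7)
gen 16: "0001000100"  (len 10)
gen 17: "001000100"  (len 9)
gen 18: "01000100"  (len 8)
gen 19: "1000100"  (len 7)
gen 20: "0001000100"  (len 10)
gen 21: "001000100"  (len 9)
gen 22: "01000100"  (len 8)
gen 23: "1000100"  (len 7)
gen 24: "0001000100"  (len 10)

000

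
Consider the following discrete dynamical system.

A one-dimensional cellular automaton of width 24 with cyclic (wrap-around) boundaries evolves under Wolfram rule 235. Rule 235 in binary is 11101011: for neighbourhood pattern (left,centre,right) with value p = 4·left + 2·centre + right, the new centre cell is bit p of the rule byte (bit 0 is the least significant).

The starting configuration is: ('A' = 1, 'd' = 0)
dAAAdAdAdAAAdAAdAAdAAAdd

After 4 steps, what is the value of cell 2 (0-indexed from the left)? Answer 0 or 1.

1

k=0  dAAAdAdAdAAAdAAdAAdAAAdd
k=1  AAAAAdAdAAAAAAAAAAAAAAdA
k=2  AAAAAAdAAAAAAAAAAAAAAAAA
k=3  AAAAAAAAAAAAAAAAAAAAAAAA
k=4  AAAAAAAAAAAAAAAAAAAAAAAA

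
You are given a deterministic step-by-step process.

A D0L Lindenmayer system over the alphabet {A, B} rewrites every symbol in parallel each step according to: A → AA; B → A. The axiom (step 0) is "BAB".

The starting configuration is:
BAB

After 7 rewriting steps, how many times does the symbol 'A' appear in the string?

gen 0: BAB
gen 1: AAAA
gen 2: AAAAAAAA
gen 3: AAAAAAAAAAAAAAAA
gen 4: AAAAAAAAAAAAAAAAAAAAAAAAAAAAAAAA
gen 5: AAAAAAAAAAAAAAAAAAAAAAAAAAAAAAAAAAAAAAAAAAAAAAAAAAAAAAAAAAAAAAAA
gen 6: AAAAAAAAAAAAAAAAAAAAAAAAAAAAAAAAAAAAAAAAAAAAAAAAAAAAAAAAAA…AAAAAAAAAAAAAAAAAAAAAAAAAAAAAAAAAAAAAAAAAAAAAAAAAAAAAAAAAA  (len 128)
gen 7: AAAAAAAAAAAAAAAAAAAAAAAAAAAAAAAAAAAAAAAAAAAAAAAAAAAAAAAAAA…AAAAAAAAAAAAAAAAAAAAAAAAAAAAAAAAAAAAAAAAAAAAAAAAAAAAAAAAAA  (len 256)

256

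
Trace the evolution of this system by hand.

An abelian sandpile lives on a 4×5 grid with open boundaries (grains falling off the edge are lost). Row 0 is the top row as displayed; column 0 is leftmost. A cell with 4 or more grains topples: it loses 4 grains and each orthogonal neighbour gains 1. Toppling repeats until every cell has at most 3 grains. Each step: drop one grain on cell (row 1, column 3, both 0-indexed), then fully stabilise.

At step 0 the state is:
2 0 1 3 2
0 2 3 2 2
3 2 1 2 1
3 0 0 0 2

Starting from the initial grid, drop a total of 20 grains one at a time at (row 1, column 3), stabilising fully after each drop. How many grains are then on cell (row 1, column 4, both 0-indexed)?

0) 2 0 1 3 2
0 2 3 2 2
3 2 1 2 1
3 0 0 0 2
1) 2 0 1 3 2
0 2 3 3 2
3 2 1 2 1
3 0 0 0 2
2) 2 0 3 0 3
0 3 0 2 3
3 2 2 3 1
3 0 0 0 2
3) 2 0 3 0 3
0 3 0 3 3
3 2 2 3 1
3 0 0 0 2
4) 2 0 3 2 0
0 3 1 2 1
3 2 3 0 3
3 0 0 1 2
5) 2 0 3 2 0
0 3 1 3 1
3 2 3 0 3
3 0 0 1 2
6) 2 0 3 3 0
0 3 2 0 2
3 2 3 1 3
3 0 0 1 2
7) 2 0 3 3 0
0 3 2 1 2
3 2 3 1 3
3 0 0 1 2
8) 2 0 3 3 0
0 3 2 2 2
3 2 3 1 3
3 0 0 1 2
9) 2 0 3 3 0
0 3 2 3 2
3 2 3 1 3
3 0 0 1 2
10) 2 2 1 1 1
2 1 2 2 3
1 1 1 3 3
0 2 1 1 2
11) 2 2 1 1 1
2 1 2 3 3
1 1 1 3 3
0 2 1 1 2
12) 2 2 1 2 2
2 1 3 2 1
1 1 2 1 1
0 2 1 2 3
13) 2 2 1 2 2
2 1 3 3 1
1 1 2 1 1
0 2 1 2 3
14) 2 2 2 3 2
2 2 0 1 2
1 1 3 2 1
0 2 1 2 3
15) 2 2 2 3 2
2 2 0 2 2
1 1 3 2 1
0 2 1 2 3
16) 2 2 2 3 2
2 2 0 3 2
1 1 3 2 1
0 2 1 2 3
17) 2 2 3 0 3
2 2 1 1 3
1 1 3 3 1
0 2 1 2 3
18) 2 2 3 0 3
2 2 1 2 3
1 1 3 3 1
0 2 1 2 3
19) 2 2 3 0 3
2 2 1 3 3
1 1 3 3 1
0 2 1 2 3
20) 2 2 3 2 0
2 2 3 2 1
1 2 0 1 3
0 2 2 3 3

1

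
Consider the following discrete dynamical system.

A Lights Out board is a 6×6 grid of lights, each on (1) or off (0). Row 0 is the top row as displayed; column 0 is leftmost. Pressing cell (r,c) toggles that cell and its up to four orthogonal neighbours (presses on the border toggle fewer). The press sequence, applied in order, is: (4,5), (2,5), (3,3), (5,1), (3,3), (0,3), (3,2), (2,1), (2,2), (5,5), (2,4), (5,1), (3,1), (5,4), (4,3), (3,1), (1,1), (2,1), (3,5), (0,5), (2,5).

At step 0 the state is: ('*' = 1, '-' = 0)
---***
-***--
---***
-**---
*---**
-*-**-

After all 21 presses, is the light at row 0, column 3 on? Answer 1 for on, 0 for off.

step 0: ---***
-***--
---***
-**---
*---**
-*-**-
step 1: ---***
-***--
---***
-**--*
*-----
-*-***
step 2: ---***
-***-*
---*--
-**---
*-----
-*-***
step 3: ---***
-***-*
------
-*-**-
*--*--
-*-***
step 4: ---***
-***-*
------
-*-**-
**-*--
*-****
step 5: ---***
-***-*
---*--
-**---
**----
*-****
step 6: --*--*
-**--*
---*--
-**---
**----
*-****
step 7: --*--*
-**--*
--**--
---*--
***---
*-****
step 8: --*--*
--*--*
**-*--
-*-*--
***---
*-****
step 9: --*--*
-----*
*-*---
-***--
***---
*-****
step 10: --*--*
-----*
*-*---
-***--
***--*
*-**--
step 11: --*--*
----**
*-****
-****-
***--*
*-**--
step 12: --*--*
----**
*-****
-****-
*-*--*
-*-*--
step 13: --*--*
----**
******
*--**-
***--*
-*-*--
step 14: --*--*
----**
******
*--**-
***-**
-*--**
step 15: --*--*
----**
******
*---*-
**-*-*
-*-***
step 16: --*--*
----**
*-****
-**-*-
*--*-*
-*-***
step 17: -**--*
***-**
******
-**-*-
*--*-*
-*-***
step 18: -**--*
*-*-**
---***
--*-*-
*--*-*
-*-***
step 19: -**--*
*-*-**
---**-
--*--*
*--*--
-*-***
step 20: -**-*-
*-*-*-
---**-
--*--*
*--*--
-*-***
step 21: -**-*-
*-*-**
---*-*
--*---
*--*--
-*-***

0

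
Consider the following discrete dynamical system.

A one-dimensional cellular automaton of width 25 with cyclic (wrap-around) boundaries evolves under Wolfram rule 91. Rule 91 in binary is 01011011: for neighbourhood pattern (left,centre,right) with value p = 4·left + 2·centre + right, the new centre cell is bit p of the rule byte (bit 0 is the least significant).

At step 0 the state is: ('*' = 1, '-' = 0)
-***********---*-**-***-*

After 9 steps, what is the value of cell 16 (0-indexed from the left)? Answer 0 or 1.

0

step 0: -***********---*-**-***-*
step 1: -*---------****--**-*-*--
step 2: *-**********--*****----**
step 3: *-*--------****---******-
step 4: ---*********--*****----*-
step 5: ****-------****---*****-*
step 6: ---*********--*****---*-*
step 7: ****-------****---****---
step 8: *--*********--*****--****
step 9: ****-------****---****---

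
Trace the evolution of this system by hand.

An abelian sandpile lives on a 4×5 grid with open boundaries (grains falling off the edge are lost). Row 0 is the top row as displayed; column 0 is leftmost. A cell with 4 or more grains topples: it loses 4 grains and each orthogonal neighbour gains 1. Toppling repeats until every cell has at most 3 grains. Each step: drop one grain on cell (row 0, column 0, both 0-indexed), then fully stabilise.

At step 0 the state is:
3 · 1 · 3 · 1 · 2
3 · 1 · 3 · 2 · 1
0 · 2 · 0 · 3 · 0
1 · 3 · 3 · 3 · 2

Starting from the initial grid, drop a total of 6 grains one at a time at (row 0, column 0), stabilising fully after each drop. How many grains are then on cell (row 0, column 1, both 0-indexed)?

step 0: 3 · 1 · 3 · 1 · 2
3 · 1 · 3 · 2 · 1
0 · 2 · 0 · 3 · 0
1 · 3 · 3 · 3 · 2
step 1: 1 · 2 · 3 · 1 · 2
0 · 2 · 3 · 2 · 1
1 · 2 · 0 · 3 · 0
1 · 3 · 3 · 3 · 2
step 2: 2 · 2 · 3 · 1 · 2
0 · 2 · 3 · 2 · 1
1 · 2 · 0 · 3 · 0
1 · 3 · 3 · 3 · 2
step 3: 3 · 2 · 3 · 1 · 2
0 · 2 · 3 · 2 · 1
1 · 2 · 0 · 3 · 0
1 · 3 · 3 · 3 · 2
step 4: 0 · 3 · 3 · 1 · 2
1 · 2 · 3 · 2 · 1
1 · 2 · 0 · 3 · 0
1 · 3 · 3 · 3 · 2
step 5: 1 · 3 · 3 · 1 · 2
1 · 2 · 3 · 2 · 1
1 · 2 · 0 · 3 · 0
1 · 3 · 3 · 3 · 2
step 6: 2 · 3 · 3 · 1 · 2
1 · 2 · 3 · 2 · 1
1 · 2 · 0 · 3 · 0
1 · 3 · 3 · 3 · 2

3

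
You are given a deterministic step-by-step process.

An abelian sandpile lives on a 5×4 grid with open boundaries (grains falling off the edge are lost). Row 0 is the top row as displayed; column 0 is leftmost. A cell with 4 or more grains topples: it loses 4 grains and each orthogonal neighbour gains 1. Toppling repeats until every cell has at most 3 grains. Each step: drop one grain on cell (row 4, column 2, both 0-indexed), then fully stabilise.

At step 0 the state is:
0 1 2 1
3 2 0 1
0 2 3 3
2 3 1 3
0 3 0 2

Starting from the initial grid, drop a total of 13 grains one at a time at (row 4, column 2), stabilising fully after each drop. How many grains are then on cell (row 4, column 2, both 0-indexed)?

2

t=0: 0 1 2 1
3 2 0 1
0 2 3 3
2 3 1 3
0 3 0 2
t=1: 0 1 2 1
3 2 0 1
0 2 3 3
2 3 1 3
0 3 1 2
t=2: 0 1 2 1
3 2 0 1
0 2 3 3
2 3 1 3
0 3 2 2
t=3: 0 1 2 1
3 2 0 1
0 2 3 3
2 3 1 3
0 3 3 2
t=4: 0 1 2 1
3 2 0 1
0 3 3 3
3 0 3 3
1 1 1 3
t=5: 0 1 2 1
3 2 0 1
0 3 3 3
3 0 3 3
1 1 2 3
t=6: 0 1 2 1
3 2 0 1
0 3 3 3
3 0 3 3
1 1 3 3
t=7: 0 1 2 1
3 3 1 2
1 0 2 1
3 2 2 2
1 2 2 1
t=8: 0 1 2 1
3 3 1 2
1 0 2 1
3 2 2 2
1 2 3 1
t=9: 0 1 2 1
3 3 1 2
1 0 2 1
3 2 3 2
1 3 0 2
t=10: 0 1 2 1
3 3 1 2
1 0 2 1
3 2 3 2
1 3 1 2
t=11: 0 1 2 1
3 3 1 2
1 0 2 1
3 2 3 2
1 3 2 2
t=12: 0 1 2 1
3 3 1 2
1 0 2 1
3 2 3 2
1 3 3 2
t=13: 0 1 2 1
3 3 1 2
2 1 3 1
0 1 1 3
3 1 2 3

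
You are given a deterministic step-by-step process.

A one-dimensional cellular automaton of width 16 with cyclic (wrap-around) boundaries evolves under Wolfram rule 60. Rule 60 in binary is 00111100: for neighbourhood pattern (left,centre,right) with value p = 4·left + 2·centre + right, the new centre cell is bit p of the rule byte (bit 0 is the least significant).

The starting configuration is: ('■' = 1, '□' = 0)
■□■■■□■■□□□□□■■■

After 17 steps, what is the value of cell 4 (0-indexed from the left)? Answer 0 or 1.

0

step 0: ■□■■■□■■□□□□□■■■
step 1: □■■□□■■□■□□□□■□□
step 2: □■□■□■□■■■□□□■■□
step 3: □■■■■■■■□□■□□■□■
step 4: ■■□□□□□□■□■■□■■■
step 5: □□■□□□□□■■■□■■□□
step 6: □□■■□□□□■□□■■□■□
step 7: □□■□■□□□■■□■□■■■
step 8: ■□■■■■□□■□■■■■□□
step 9: ■■■□□□■□■■■□□□■□
step 10: ■□□■□□■■■□□■□□■■
step 11: □■□■■□■□□■□■■□■□
step 12: □■■■□■■■□■■■□■■■
step 13: ■■□□■■□□■■□□■■□□
step 14: ■□■□■□■□■□■□■□■□
step 15: ■■■■■■■■■■■■■■■■
step 16: □□□□□□□□□□□□□□□□
step 17: □□□□□□□□□□□□□□□□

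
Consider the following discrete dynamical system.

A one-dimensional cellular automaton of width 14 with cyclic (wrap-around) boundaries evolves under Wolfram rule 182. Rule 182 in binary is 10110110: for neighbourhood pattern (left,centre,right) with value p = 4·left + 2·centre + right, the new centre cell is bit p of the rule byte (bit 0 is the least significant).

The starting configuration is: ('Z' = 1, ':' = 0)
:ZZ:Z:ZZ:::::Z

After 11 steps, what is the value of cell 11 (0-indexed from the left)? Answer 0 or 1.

1

[0] :ZZ:Z:ZZ:::::Z
[1] Z::ZZZ::Z:::ZZ
[2] :ZZ:Z:ZZZZ:Z:Z
[3] Z::ZZZ:ZZ:ZZZZ
[4] :ZZ:Z:Z::Z:ZZZ
[5] Z::ZZZZZZZZ:Z:
[6] ZZZ:ZZZZZZ:ZZZ
[7] ZZ:Z:ZZZZ:Z:ZZ
[8] Z:ZZZ:ZZ:ZZZ:Z
[9] :Z:Z:Z::Z:Z:Z:
[10] ZZZZZZZZZZZZZZ
[11] ZZZZZZZZZZZZZZ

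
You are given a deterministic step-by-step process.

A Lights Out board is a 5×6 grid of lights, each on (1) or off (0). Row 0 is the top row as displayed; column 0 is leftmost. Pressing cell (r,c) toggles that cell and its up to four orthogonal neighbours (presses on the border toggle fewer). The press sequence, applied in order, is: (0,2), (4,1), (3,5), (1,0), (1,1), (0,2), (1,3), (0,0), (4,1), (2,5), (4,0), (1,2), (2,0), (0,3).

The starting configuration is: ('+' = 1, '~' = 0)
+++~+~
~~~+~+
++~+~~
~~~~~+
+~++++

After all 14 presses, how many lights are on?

16

0) +++~+~
~~~+~+
++~+~~
~~~~~+
+~++++
1) +~~++~
~~++~+
++~+~~
~~~~~+
+~++++
2) +~~++~
~~++~+
++~+~~
~+~~~+
~+~+++
3) +~~++~
~~++~+
++~+~+
~+~~+~
~+~++~
4) ~~~++~
++++~+
~+~+~+
~+~~+~
~+~++~
5) ~+~++~
~~~+~+
~~~+~+
~+~~+~
~+~++~
6) ~~+~+~
~~++~+
~~~+~+
~+~~+~
~+~++~
7) ~~+++~
~~~~++
~~~~~+
~+~~+~
~+~++~
8) +++++~
+~~~++
~~~~~+
~+~~+~
~+~++~
9) +++++~
+~~~++
~~~~~+
~~~~+~
+~+++~
10) +++++~
+~~~+~
~~~~+~
~~~~++
+~+++~
11) +++++~
+~~~+~
~~~~+~
+~~~++
~++++~
12) ++~++~
+++++~
~~+~+~
+~~~++
~++++~
13) ++~++~
~++++~
+++~+~
~~~~++
~++++~
14) +++~~~
~++~+~
+++~+~
~~~~++
~++++~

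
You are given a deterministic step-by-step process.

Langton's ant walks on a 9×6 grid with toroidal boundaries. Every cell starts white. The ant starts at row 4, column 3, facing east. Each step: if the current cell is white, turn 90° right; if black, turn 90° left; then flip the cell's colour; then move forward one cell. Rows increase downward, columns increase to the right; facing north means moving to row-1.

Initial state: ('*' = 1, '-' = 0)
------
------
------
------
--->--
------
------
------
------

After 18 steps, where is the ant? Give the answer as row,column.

3,2

t=0: ------
------
------
------
--->--
------
------
------
------
t=1: ------
------
------
------
---*--
---v--
------
------
------
t=2: ------
------
------
------
---*--
--<*--
------
------
------
t=3: ------
------
------
------
--^*--
--**--
------
------
------
t=4: ------
------
------
------
--*>--
--**--
------
------
------
t=5: ------
------
------
---^--
--*---
--**--
------
------
------
t=6: ------
------
------
---*>-
--*---
--**--
------
------
------
t=7: ------
------
------
---**-
--*-v-
--**--
------
------
------
t=8: ------
------
------
---**-
--*<*-
--**--
------
------
------
t=9: ------
------
------
---^*-
--***-
--**--
------
------
------
t=10: ------
------
------
--<-*-
--***-
--**--
------
------
------
t=11: ------
------
--^---
--*-*-
--***-
--**--
------
------
------
t=12: ------
------
--*>--
--*-*-
--***-
--**--
------
------
------
t=13: ------
------
--**--
--*v*-
--***-
--**--
------
------
------
t=14: ------
------
--**--
--<**-
--***-
--**--
------
------
------
t=15: ------
------
--**--
---**-
--v**-
--**--
------
------
------
t=16: ------
------
--**--
---**-
--->*-
--**--
------
------
------
t=17: ------
------
--**--
---^*-
----*-
--**--
------
------
------
t=18: ------
------
--**--
--<-*-
----*-
--**--
------
------
------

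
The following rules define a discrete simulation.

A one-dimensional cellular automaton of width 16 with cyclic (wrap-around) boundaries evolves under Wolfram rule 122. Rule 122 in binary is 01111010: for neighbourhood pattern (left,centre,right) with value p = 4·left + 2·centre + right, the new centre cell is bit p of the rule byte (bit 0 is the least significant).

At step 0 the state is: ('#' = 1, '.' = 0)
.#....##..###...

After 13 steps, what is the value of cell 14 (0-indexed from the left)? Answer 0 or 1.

0

0) .#....##..###...
1) #.#..######.##..
2) .#.###....######
3) #.##.##..##....#
4) ############..##
5) ...........####.
6) ..........##..##
7) #........#######
8) ##......##......
9) ###....####....#
10) ..##..##..##..##
11) ################
12) ................
13) ................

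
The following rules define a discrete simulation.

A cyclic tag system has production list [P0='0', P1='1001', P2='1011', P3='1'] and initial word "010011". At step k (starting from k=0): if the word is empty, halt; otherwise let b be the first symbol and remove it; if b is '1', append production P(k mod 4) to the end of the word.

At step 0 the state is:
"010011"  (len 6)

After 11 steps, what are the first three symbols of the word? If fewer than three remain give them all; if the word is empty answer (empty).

[0] "010011"  (len 6)
[1] "10011"  (len 5)
[2] "00111001"  (len 8)
[3] "0111001"  (len 7)
[4] "111001"  (len 6)
[5] "110010"  (len 6)
[6] "100101001"  (len 9)
[7] "001010011011"  (len 12)
[8] "01010011011"  (len 11)
[9] "1010011011"  (len 10)
[10] "0100110111001"  (len 13)
[11] "100110111001"  (len 12)

100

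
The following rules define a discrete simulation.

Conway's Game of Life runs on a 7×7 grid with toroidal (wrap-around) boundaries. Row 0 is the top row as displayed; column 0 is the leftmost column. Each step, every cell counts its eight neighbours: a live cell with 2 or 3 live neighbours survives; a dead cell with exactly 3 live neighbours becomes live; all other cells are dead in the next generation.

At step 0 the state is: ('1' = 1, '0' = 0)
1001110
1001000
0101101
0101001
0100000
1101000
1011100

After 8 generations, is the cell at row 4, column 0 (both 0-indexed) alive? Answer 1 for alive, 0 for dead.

0

k=0  1001110
1001000
0101101
0101001
0100000
1101000
1011100
k=1  1000010
1100000
0101111
0101110
0100000
1001100
1000010
k=2  1000000
0110000
0101001
0101001
1100010
1100101
1100010
k=3  1010001
0110000
0101000
0100111
0000110
0010100
0000010
k=4  1010001
0001000
0101110
1011001
0000001
0001100
0101011
k=5  1111111
1101011
1100011
1111001
1010111
1011101
0101011
k=6  0000000
0001000
0001000
0001000
0000000
0000000
0000000
k=7  0000000
0000000
0011100
0000000
0000000
0000000
0000000
k=8  0000000
0001000
0001000
0001000
0000000
0000000
0000000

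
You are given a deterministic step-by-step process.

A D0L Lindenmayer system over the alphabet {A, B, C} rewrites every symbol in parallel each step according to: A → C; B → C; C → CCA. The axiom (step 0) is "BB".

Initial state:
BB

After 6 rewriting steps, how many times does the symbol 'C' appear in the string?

140

k=0  BB
k=1  CC
k=2  CCACCA
k=3  CCACCACCCACCAC
k=4  CCACCACCCACCACCCACCACCACCCACCACCCA
k=5  CCACCACCCACCACCCACCACCACCCACCACCCACCACCACCCACCACCCACCACCCACCACCACCCACCACCCACCACCAC
k=6  CCACCACCCACCACCCACCACCACCCACCACCCACCACCACCCACCACCCACCACCCA…CCACCACCCACCACCCACCACCACCCACCACCCACCACCACCCACCACCCACCACCCA  (len 198)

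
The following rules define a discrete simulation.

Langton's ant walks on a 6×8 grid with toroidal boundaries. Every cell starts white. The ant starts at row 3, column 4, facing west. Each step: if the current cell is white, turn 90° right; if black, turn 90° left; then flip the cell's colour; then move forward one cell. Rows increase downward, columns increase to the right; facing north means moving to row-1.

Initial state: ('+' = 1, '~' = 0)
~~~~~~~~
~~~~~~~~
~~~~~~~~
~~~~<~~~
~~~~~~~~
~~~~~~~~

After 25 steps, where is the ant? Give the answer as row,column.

4,6

k=0  ~~~~~~~~
~~~~~~~~
~~~~~~~~
~~~~<~~~
~~~~~~~~
~~~~~~~~
k=1  ~~~~~~~~
~~~~~~~~
~~~~^~~~
~~~~+~~~
~~~~~~~~
~~~~~~~~
k=2  ~~~~~~~~
~~~~~~~~
~~~~+>~~
~~~~+~~~
~~~~~~~~
~~~~~~~~
k=3  ~~~~~~~~
~~~~~~~~
~~~~++~~
~~~~+v~~
~~~~~~~~
~~~~~~~~
k=4  ~~~~~~~~
~~~~~~~~
~~~~++~~
~~~~<+~~
~~~~~~~~
~~~~~~~~
k=5  ~~~~~~~~
~~~~~~~~
~~~~++~~
~~~~~+~~
~~~~v~~~
~~~~~~~~
k=6  ~~~~~~~~
~~~~~~~~
~~~~++~~
~~~~~+~~
~~~<+~~~
~~~~~~~~
k=7  ~~~~~~~~
~~~~~~~~
~~~~++~~
~~~^~+~~
~~~++~~~
~~~~~~~~
k=8  ~~~~~~~~
~~~~~~~~
~~~~++~~
~~~+>+~~
~~~++~~~
~~~~~~~~
k=9  ~~~~~~~~
~~~~~~~~
~~~~++~~
~~~+++~~
~~~+v~~~
~~~~~~~~
k=10  ~~~~~~~~
~~~~~~~~
~~~~++~~
~~~+++~~
~~~+~>~~
~~~~~~~~
k=11  ~~~~~~~~
~~~~~~~~
~~~~++~~
~~~+++~~
~~~+~+~~
~~~~~v~~
k=12  ~~~~~~~~
~~~~~~~~
~~~~++~~
~~~+++~~
~~~+~+~~
~~~~<+~~
k=13  ~~~~~~~~
~~~~~~~~
~~~~++~~
~~~+++~~
~~~+^+~~
~~~~++~~
k=14  ~~~~~~~~
~~~~~~~~
~~~~++~~
~~~+++~~
~~~++>~~
~~~~++~~
k=15  ~~~~~~~~
~~~~~~~~
~~~~++~~
~~~++^~~
~~~++~~~
~~~~++~~
k=16  ~~~~~~~~
~~~~~~~~
~~~~++~~
~~~+<~~~
~~~++~~~
~~~~++~~
k=17  ~~~~~~~~
~~~~~~~~
~~~~++~~
~~~+~~~~
~~~+v~~~
~~~~++~~
k=18  ~~~~~~~~
~~~~~~~~
~~~~++~~
~~~+~~~~
~~~+~>~~
~~~~++~~
k=19  ~~~~~~~~
~~~~~~~~
~~~~++~~
~~~+~~~~
~~~+~+~~
~~~~+v~~
k=20  ~~~~~~~~
~~~~~~~~
~~~~++~~
~~~+~~~~
~~~+~+~~
~~~~+~>~
k=21  ~~~~~~v~
~~~~~~~~
~~~~++~~
~~~+~~~~
~~~+~+~~
~~~~+~+~
k=22  ~~~~~<+~
~~~~~~~~
~~~~++~~
~~~+~~~~
~~~+~+~~
~~~~+~+~
k=23  ~~~~~++~
~~~~~~~~
~~~~++~~
~~~+~~~~
~~~+~+~~
~~~~+^+~
k=24  ~~~~~++~
~~~~~~~~
~~~~++~~
~~~+~~~~
~~~+~+~~
~~~~++>~
k=25  ~~~~~++~
~~~~~~~~
~~~~++~~
~~~+~~~~
~~~+~+^~
~~~~++~~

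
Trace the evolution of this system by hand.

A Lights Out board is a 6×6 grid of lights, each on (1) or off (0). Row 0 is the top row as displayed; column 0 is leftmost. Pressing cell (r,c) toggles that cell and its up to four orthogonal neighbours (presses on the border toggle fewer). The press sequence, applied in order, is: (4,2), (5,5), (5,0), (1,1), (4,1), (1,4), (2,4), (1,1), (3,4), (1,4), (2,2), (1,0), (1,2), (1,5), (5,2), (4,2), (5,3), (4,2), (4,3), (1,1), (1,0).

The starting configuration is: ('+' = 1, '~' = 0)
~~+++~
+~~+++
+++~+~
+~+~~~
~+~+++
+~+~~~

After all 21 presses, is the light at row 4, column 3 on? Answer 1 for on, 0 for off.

k=0  ~~+++~
+~~+++
+++~+~
+~+~~~
~+~+++
+~+~~~
k=1  ~~+++~
+~~+++
+++~+~
+~~~~~
~~+~++
+~~~~~
k=2  ~~+++~
+~~+++
+++~+~
+~~~~~
~~+~+~
+~~~++
k=3  ~~+++~
+~~+++
+++~+~
+~~~~~
+~+~+~
~+~~++
k=4  ~++++~
~+++++
+~+~+~
+~~~~~
+~+~+~
~+~~++
k=5  ~++++~
~+++++
+~+~+~
++~~~~
~+~~+~
~~~~++
k=6  ~+++~~
~++~~~
+~+~~~
++~~~~
~+~~+~
~~~~++
k=7  ~+++~~
~++~+~
+~++++
++~~+~
~+~~+~
~~~~++
k=8  ~~++~~
+~~~+~
++++++
++~~+~
~+~~+~
~~~~++
k=9  ~~++~~
+~~~+~
++++~+
++~+~+
~+~~~~
~~~~++
k=10  ~~+++~
+~~+~+
++++++
++~+~+
~+~~~~
~~~~++
k=11  ~~+++~
+~++~+
+~~~++
++++~+
~+~~~~
~~~~++
k=12  +~+++~
~+++~+
~~~~++
++++~+
~+~~~~
~~~~++
k=13  +~~++~
~~~~~+
~~+~++
++++~+
~+~~~~
~~~~++
k=14  +~~+++
~~~~+~
~~+~+~
++++~+
~+~~~~
~~~~++
k=15  +~~+++
~~~~+~
~~+~+~
++++~+
~++~~~
~+++++
k=16  +~~+++
~~~~+~
~~+~+~
++~+~+
~~~+~~
~+~+++
k=17  +~~+++
~~~~+~
~~+~+~
++~+~+
~~~~~~
~++~~+
k=18  +~~+++
~~~~+~
~~+~+~
++++~+
~+++~~
~+~~~+
k=19  +~~+++
~~~~+~
~~+~+~
+++~~+
~+~~+~
~+~+~+
k=20  ++~+++
+++~+~
~++~+~
+++~~+
~+~~+~
~+~+~+
k=21  ~+~+++
~~+~+~
+++~+~
+++~~+
~+~~+~
~+~+~+

0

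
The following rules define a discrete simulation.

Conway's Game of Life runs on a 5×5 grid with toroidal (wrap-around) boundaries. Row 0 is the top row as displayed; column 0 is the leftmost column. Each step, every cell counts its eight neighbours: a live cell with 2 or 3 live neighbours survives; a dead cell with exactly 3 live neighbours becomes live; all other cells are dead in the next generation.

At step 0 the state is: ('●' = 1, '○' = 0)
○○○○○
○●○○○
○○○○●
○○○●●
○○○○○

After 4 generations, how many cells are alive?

k=0  ○○○○○
○●○○○
○○○○●
○○○●●
○○○○○
k=1  ○○○○○
○○○○○
●○○●●
○○○●●
○○○○○
k=2  ○○○○○
○○○○●
●○○●○
●○○●○
○○○○○
k=3  ○○○○○
○○○○●
●○○●○
○○○○○
○○○○○
k=4  ○○○○○
○○○○●
○○○○●
○○○○○
○○○○○

2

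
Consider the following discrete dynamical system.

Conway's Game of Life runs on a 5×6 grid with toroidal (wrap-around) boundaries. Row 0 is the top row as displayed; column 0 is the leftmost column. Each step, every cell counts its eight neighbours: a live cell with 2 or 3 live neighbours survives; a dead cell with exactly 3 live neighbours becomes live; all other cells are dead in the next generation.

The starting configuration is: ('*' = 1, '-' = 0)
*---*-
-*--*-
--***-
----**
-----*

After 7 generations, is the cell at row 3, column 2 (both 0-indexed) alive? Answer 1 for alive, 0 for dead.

0) *---*-
-*--*-
--***-
----**
-----*
1) *---*-
-**-*-
--*---
-----*
*-----
2) *--*--
-**--*
-***--
------
*-----
3) *-*--*
----*-
**-*--
-**---
------
4) -----*
--***-
**-*--
***---
*-*---
5) -**-**
******
*---**
---*-*
*-*--*
6) ------
------
------
-*-*--
--*---
7) ------
------
------
--*---
--*---

1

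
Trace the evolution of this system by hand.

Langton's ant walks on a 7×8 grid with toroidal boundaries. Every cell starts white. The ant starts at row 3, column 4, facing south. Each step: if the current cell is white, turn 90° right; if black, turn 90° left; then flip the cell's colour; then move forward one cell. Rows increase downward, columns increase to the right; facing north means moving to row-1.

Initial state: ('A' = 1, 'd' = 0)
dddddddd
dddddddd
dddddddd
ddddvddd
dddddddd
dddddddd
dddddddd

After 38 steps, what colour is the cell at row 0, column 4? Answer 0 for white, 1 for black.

0) dddddddd
dddddddd
dddddddd
ddddvddd
dddddddd
dddddddd
dddddddd
1) dddddddd
dddddddd
dddddddd
ddd<Addd
dddddddd
dddddddd
dddddddd
2) dddddddd
dddddddd
ddd^dddd
dddAAddd
dddddddd
dddddddd
dddddddd
3) dddddddd
dddddddd
dddA>ddd
dddAAddd
dddddddd
dddddddd
dddddddd
4) dddddddd
dddddddd
dddAAddd
dddAvddd
dddddddd
dddddddd
dddddddd
5) dddddddd
dddddddd
dddAAddd
dddAd>dd
dddddddd
dddddddd
dddddddd
6) dddddddd
dddddddd
dddAAddd
dddAdAdd
dddddvdd
dddddddd
dddddddd
7) dddddddd
dddddddd
dddAAddd
dddAdAdd
dddd<Add
dddddddd
dddddddd
8) dddddddd
dddddddd
dddAAddd
dddA^Add
ddddAAdd
dddddddd
dddddddd
9) dddddddd
dddddddd
dddAAddd
dddAA>dd
ddddAAdd
dddddddd
dddddddd
10) dddddddd
dddddddd
dddAA^dd
dddAAddd
ddddAAdd
dddddddd
dddddddd
11) dddddddd
dddddddd
dddAAA>d
dddAAddd
ddddAAdd
dddddddd
dddddddd
12) dddddddd
dddddddd
dddAAAAd
dddAAdvd
ddddAAdd
dddddddd
dddddddd
13) dddddddd
dddddddd
dddAAAAd
dddAA<Ad
ddddAAdd
dddddddd
dddddddd
14) dddddddd
dddddddd
dddAA^Ad
dddAAAAd
ddddAAdd
dddddddd
dddddddd
15) dddddddd
dddddddd
dddA<dAd
dddAAAAd
ddddAAdd
dddddddd
dddddddd
16) dddddddd
dddddddd
dddAddAd
dddAvAAd
ddddAAdd
dddddddd
dddddddd
17) dddddddd
dddddddd
dddAddAd
dddAd>Ad
ddddAAdd
dddddddd
dddddddd
18) dddddddd
dddddddd
dddAd^Ad
dddAddAd
ddddAAdd
dddddddd
dddddddd
19) dddddddd
dddddddd
dddAdA>d
dddAddAd
ddddAAdd
dddddddd
dddddddd
20) dddddddd
dddddd^d
dddAdAdd
dddAddAd
ddddAAdd
dddddddd
dddddddd
21) dddddddd
ddddddA>
dddAdAdd
dddAddAd
ddddAAdd
dddddddd
dddddddd
22) dddddddd
ddddddAA
dddAdAdv
dddAddAd
ddddAAdd
dddddddd
dddddddd
23) dddddddd
ddddddAA
dddAdA<A
dddAddAd
ddddAAdd
dddddddd
dddddddd
24) dddddddd
dddddd^A
dddAdAAA
dddAddAd
ddddAAdd
dddddddd
dddddddd
25) dddddddd
ddddd<dA
dddAdAAA
dddAddAd
ddddAAdd
dddddddd
dddddddd
26) ddddd^dd
dddddAdA
dddAdAAA
dddAddAd
ddddAAdd
dddddddd
dddddddd
27) dddddA>d
dddddAdA
dddAdAAA
dddAddAd
ddddAAdd
dddddddd
dddddddd
28) dddddAAd
dddddAvA
dddAdAAA
dddAddAd
ddddAAdd
dddddddd
dddddddd
29) dddddAAd
ddddd<AA
dddAdAAA
dddAddAd
ddddAAdd
dddddddd
dddddddd
30) dddddAAd
ddddddAA
dddAdvAA
dddAddAd
ddddAAdd
dddddddd
dddddddd
31) dddddAAd
ddddddAA
dddAdd>A
dddAddAd
ddddAAdd
dddddddd
dddddddd
32) dddddAAd
dddddd^A
dddAdddA
dddAddAd
ddddAAdd
dddddddd
dddddddd
33) dddddAAd
ddddd<dA
dddAdddA
dddAddAd
ddddAAdd
dddddddd
dddddddd
34) ddddd^Ad
dddddAdA
dddAdddA
dddAddAd
ddddAAdd
dddddddd
dddddddd
35) dddd<dAd
dddddAdA
dddAdddA
dddAddAd
ddddAAdd
dddddddd
dddddddd
36) ddddAdAd
dddddAdA
dddAdddA
dddAddAd
ddddAAdd
dddddddd
dddd^ddd
37) ddddAdAd
dddddAdA
dddAdddA
dddAddAd
ddddAAdd
dddddddd
ddddA>dd
38) ddddAvAd
dddddAdA
dddAdddA
dddAddAd
ddddAAdd
dddddddd
ddddAAdd

1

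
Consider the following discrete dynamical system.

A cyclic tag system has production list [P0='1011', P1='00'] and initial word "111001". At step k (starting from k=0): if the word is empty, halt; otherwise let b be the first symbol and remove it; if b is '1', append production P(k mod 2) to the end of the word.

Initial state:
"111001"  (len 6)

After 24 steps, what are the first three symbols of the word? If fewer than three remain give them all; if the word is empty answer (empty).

110

k=0  "111001"  (len 6)
k=1  "110011011"  (len 9)
k=2  "1001101100"  (len 10)
k=3  "0011011001011"  (len 13)
k=4  "011011001011"  (len 12)
k=5  "11011001011"  (len 11)
k=6  "101100101100"  (len 12)
k=7  "011001011001011"  (len 15)
k=8  "11001011001011"  (len 14)
k=9  "10010110010111011"  (len 17)
k=10  "001011001011101100"  (len 18)
k=11  "01011001011101100"  (len 17)
k=12  "1011001011101100"  (len 16)
k=13  "0110010111011001011"  (len 19)
k=14  "110010111011001011"  (len 18)
k=15  "100101110110010111011"  (len 21)
k=16  "0010111011001011101100"  (len 22)
k=17  "010111011001011101100"  (len 21)
k=18  "10111011001011101100"  (len 20)
k=19  "01110110010111011001011"  (len 23)
k=20  "1110110010111011001011"  (len 22)
k=21  "1101100101110110010111011"  (len 25)
k=22  "10110010111011001011101100"  (len 26)
k=23  "01100101110110010111011001011"  (len 29)
k=24  "1100101110110010111011001011"  (len 28)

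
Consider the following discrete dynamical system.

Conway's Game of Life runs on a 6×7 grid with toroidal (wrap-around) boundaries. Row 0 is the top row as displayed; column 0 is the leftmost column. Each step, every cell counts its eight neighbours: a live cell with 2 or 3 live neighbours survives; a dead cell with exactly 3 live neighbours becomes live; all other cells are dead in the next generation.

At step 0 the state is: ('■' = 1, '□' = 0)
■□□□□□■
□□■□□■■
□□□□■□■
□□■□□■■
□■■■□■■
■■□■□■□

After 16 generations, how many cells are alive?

t=0: ■□□□□□■
□□■□□■■
□□□□■□■
□□■□□■■
□■■■□■■
■■□■□■□
t=1: □□■□■□□
□□□□□□□
■□□■■□□
□■■□□□□
□□□■□□□
□□□■□■□
t=2: □□□■■□□
□□□□■□□
□■■■□□□
□■■□■□□
□□□■■□□
□□■■□□□
t=3: □□■□■□□
□□□□■□□
□■□□■□□
□■□□■□□
□■□□■□□
□□■□□□□
t=4: □□□□□□□
□□□□■■□
□□□■■■□
■■■■■■□
□■■■□□□
□■■□□□□
t=5: □□□□□□□
□□□■□■□
□■□□□□□
■□□□□■■
□□□□□□□
□■□■□□□
t=6: □□■□■□□
□□□□□□□
■□□□■■□
■□□□□□■
■□□□□□■
□□□□□□□
t=7: □□□□□□□
□□□■■■□
■□□□□■□
□■□□□□□
■□□□□□■
□□□□□□□
t=8: □□□□■□□
□□□□■■■
□□□□□■■
□■□□□□□
■□□□□□□
□□□□□□□
t=9: □□□□■□□
□□□□■□■
■□□□■□■
■□□□□□■
□□□□□□□
□□□□□□□
t=10: □□□□□■□
■□□■■□■
□□□□□□□
■□□□□■■
□□□□□□□
□□□□□□□
t=11: □□□□■■■
□□□□■■■
□□□□■□□
□□□□□□■
□□□□□□■
□□□□□□□
t=12: □□□□■□■
□□□■□□■
□□□□■□■
□□□□□■□
□□□□□□□
□□□□□□■
t=13: ■□□□□□■
■□□■■□■
□□□□■□■
□□□□□■□
□□□□□□□
□□□□□■□
t=14: ■□□□■□□
□□□■■□□
■□□■■□■
□□□□□■□
□□□□□□□
□□□□□□■
t=15: □□□■■■□
■□□□□□■
□□□■□□■
□□□□■■■
□□□□□□□
□□□□□□□
t=16: □□□□■■■
■□□■□□■
□□□□■□□
□□□□■■■
□□□□□■□
□□□□■□□

12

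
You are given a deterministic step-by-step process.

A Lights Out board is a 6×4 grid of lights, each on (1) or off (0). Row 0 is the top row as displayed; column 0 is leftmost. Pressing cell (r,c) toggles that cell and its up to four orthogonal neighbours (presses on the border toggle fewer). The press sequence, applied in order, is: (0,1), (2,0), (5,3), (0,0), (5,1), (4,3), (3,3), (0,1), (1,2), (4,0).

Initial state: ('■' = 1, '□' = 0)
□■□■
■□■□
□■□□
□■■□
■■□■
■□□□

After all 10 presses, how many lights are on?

step 0: □■□■
■□■□
□■□□
□■■□
■■□■
■□□□
step 1: ■□■■
■■■□
□■□□
□■■□
■■□■
■□□□
step 2: ■□■■
□■■□
■□□□
■■■□
■■□■
■□□□
step 3: ■□■■
□■■□
■□□□
■■■□
■■□□
■□■■
step 4: □■■■
■■■□
■□□□
■■■□
■■□□
■□■■
step 5: □■■■
■■■□
■□□□
■■■□
■□□□
□■□■
step 6: □■■■
■■■□
■□□□
■■■■
■□■■
□■□□
step 7: □■■■
■■■□
■□□■
■■□□
■□■□
□■□□
step 8: ■□□■
■□■□
■□□■
■■□□
■□■□
□■□□
step 9: ■□■■
■■□■
■□■■
■■□□
■□■□
□■□□
step 10: ■□■■
■■□■
■□■■
□■□□
□■■□
■■□□

14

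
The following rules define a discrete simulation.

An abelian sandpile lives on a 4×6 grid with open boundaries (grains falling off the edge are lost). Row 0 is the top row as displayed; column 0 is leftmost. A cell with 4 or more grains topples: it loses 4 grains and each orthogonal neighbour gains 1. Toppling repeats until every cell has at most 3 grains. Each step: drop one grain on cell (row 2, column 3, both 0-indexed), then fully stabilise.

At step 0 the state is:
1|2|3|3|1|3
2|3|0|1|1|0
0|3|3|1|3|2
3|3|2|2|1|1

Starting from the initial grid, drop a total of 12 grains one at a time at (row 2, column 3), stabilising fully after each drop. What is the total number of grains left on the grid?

48

t=0: 1|2|3|3|1|3
2|3|0|1|1|0
0|3|3|1|3|2
3|3|2|2|1|1
t=1: 1|2|3|3|1|3
2|3|0|1|1|0
0|3|3|2|3|2
3|3|2|2|1|1
t=2: 1|2|3|3|1|3
2|3|0|1|1|0
0|3|3|3|3|2
3|3|2|2|1|1
t=3: 1|3|3|3|1|3
3|0|2|2|2|0
2|2|2|3|0|3
0|2|1|0|3|1
t=4: 1|3|3|3|1|3
3|0|2|3|2|0
2|2|3|0|1|3
0|2|1|1|3|1
t=5: 1|3|3|3|1|3
3|0|2|3|2|0
2|2|3|1|1|3
0|2|1|1|3|1
t=6: 1|3|3|3|1|3
3|0|2|3|2|0
2|2|3|2|1|3
0|2|1|1|3|1
t=7: 1|3|3|3|1|3
3|0|2|3|2|0
2|2|3|3|1|3
0|2|1|1|3|1
t=8: 2|0|2|1|2|3
3|2|1|2|3|0
2|3|1|2|2|3
0|2|2|2|3|1
t=9: 2|0|2|1|2|3
3|2|1|2|3|0
2|3|1|3|2|3
0|2|2|2|3|1
t=10: 2|0|2|1|2|3
3|2|1|3|3|0
2|3|2|0|3|3
0|2|2|3|3|1
t=11: 2|0|2|1|2|3
3|2|1|3|3|0
2|3|2|1|3|3
0|2|2|3|3|1
t=12: 2|0|2|1|2|3
3|2|1|3|3|0
2|3|2|2|3|3
0|2|2|3|3|1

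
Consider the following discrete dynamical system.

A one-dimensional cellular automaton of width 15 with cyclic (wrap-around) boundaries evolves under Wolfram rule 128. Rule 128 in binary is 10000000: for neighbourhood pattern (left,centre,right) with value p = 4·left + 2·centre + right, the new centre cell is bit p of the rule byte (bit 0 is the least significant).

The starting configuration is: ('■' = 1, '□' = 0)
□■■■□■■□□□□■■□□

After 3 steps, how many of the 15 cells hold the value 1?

0

k=0  □■■■□■■□□□□■■□□
k=1  □□■□□□□□□□□□□□□
k=2  □□□□□□□□□□□□□□□
k=3  □□□□□□□□□□□□□□□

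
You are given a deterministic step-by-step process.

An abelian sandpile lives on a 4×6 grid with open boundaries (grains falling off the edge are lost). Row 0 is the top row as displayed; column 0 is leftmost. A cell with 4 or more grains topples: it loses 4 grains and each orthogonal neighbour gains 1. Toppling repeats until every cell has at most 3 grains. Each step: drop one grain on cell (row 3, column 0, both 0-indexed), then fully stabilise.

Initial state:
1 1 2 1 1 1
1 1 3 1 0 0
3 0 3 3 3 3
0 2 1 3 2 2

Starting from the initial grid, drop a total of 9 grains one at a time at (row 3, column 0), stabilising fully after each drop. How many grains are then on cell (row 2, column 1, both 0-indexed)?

step 0: 1 1 2 1 1 1
1 1 3 1 0 0
3 0 3 3 3 3
0 2 1 3 2 2
step 1: 1 1 2 1 1 1
1 1 3 1 0 0
3 0 3 3 3 3
1 2 1 3 2 2
step 2: 1 1 2 1 1 1
1 1 3 1 0 0
3 0 3 3 3 3
2 2 1 3 2 2
step 3: 1 1 2 1 1 1
1 1 3 1 0 0
3 0 3 3 3 3
3 2 1 3 2 2
step 4: 1 1 2 1 1 1
2 1 3 1 0 0
0 1 3 3 3 3
1 3 1 3 2 2
step 5: 1 1 2 1 1 1
2 1 3 1 0 0
0 1 3 3 3 3
2 3 1 3 2 2
step 6: 1 1 2 1 1 1
2 1 3 1 0 0
0 1 3 3 3 3
3 3 1 3 2 2
step 7: 1 1 2 1 1 1
2 1 3 1 0 0
1 2 3 3 3 3
1 0 2 3 2 2
step 8: 1 1 2 1 1 1
2 1 3 1 0 0
1 2 3 3 3 3
2 0 2 3 2 2
step 9: 1 1 2 1 1 1
2 1 3 1 0 0
1 2 3 3 3 3
3 0 2 3 2 2

2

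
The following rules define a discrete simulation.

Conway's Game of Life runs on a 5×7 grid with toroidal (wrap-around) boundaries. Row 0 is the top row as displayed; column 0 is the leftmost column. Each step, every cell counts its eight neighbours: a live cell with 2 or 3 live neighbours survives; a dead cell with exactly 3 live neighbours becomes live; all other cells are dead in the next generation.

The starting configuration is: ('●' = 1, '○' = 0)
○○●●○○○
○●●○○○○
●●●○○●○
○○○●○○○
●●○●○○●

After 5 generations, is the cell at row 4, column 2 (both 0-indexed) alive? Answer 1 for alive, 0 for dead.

0) ○○●●○○○
○●●○○○○
●●●○○●○
○○○●○○○
●●○●○○●
1) ○○○●○○○
●○○○○○○
●○○●○○○
○○○●●○○
●●○●●○○
2) ●●●●●○○
○○○○○○○
○○○●●○○
●●○○○○○
○○○○○○○
3) ○●●●○○○
○●○○○○○
○○○○○○○
○○○○○○○
○○○●○○○
4) ○●○●○○○
○●○○○○○
○○○○○○○
○○○○○○○
○○○●○○○
5) ○○○○○○○
○○●○○○○
○○○○○○○
○○○○○○○
○○●○○○○

1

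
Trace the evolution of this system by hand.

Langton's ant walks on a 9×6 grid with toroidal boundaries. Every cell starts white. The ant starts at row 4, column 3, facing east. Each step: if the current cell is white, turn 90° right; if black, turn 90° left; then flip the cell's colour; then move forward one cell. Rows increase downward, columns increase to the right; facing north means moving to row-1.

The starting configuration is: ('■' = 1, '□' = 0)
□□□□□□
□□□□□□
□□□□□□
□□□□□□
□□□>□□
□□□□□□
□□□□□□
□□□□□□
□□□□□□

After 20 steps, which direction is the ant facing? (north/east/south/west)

west

t=0: □□□□□□
□□□□□□
□□□□□□
□□□□□□
□□□>□□
□□□□□□
□□□□□□
□□□□□□
□□□□□□
t=1: □□□□□□
□□□□□□
□□□□□□
□□□□□□
□□□■□□
□□□v□□
□□□□□□
□□□□□□
□□□□□□
t=2: □□□□□□
□□□□□□
□□□□□□
□□□□□□
□□□■□□
□□<■□□
□□□□□□
□□□□□□
□□□□□□
t=3: □□□□□□
□□□□□□
□□□□□□
□□□□□□
□□^■□□
□□■■□□
□□□□□□
□□□□□□
□□□□□□
t=4: □□□□□□
□□□□□□
□□□□□□
□□□□□□
□□■>□□
□□■■□□
□□□□□□
□□□□□□
□□□□□□
t=5: □□□□□□
□□□□□□
□□□□□□
□□□^□□
□□■□□□
□□■■□□
□□□□□□
□□□□□□
□□□□□□
t=6: □□□□□□
□□□□□□
□□□□□□
□□□■>□
□□■□□□
□□■■□□
□□□□□□
□□□□□□
□□□□□□
t=7: □□□□□□
□□□□□□
□□□□□□
□□□■■□
□□■□v□
□□■■□□
□□□□□□
□□□□□□
□□□□□□
t=8: □□□□□□
□□□□□□
□□□□□□
□□□■■□
□□■<■□
□□■■□□
□□□□□□
□□□□□□
□□□□□□
t=9: □□□□□□
□□□□□□
□□□□□□
□□□^■□
□□■■■□
□□■■□□
□□□□□□
□□□□□□
□□□□□□
t=10: □□□□□□
□□□□□□
□□□□□□
□□<□■□
□□■■■□
□□■■□□
□□□□□□
□□□□□□
□□□□□□
t=11: □□□□□□
□□□□□□
□□^□□□
□□■□■□
□□■■■□
□□■■□□
□□□□□□
□□□□□□
□□□□□□
t=12: □□□□□□
□□□□□□
□□■>□□
□□■□■□
□□■■■□
□□■■□□
□□□□□□
□□□□□□
□□□□□□
t=13: □□□□□□
□□□□□□
□□■■□□
□□■v■□
□□■■■□
□□■■□□
□□□□□□
□□□□□□
□□□□□□
t=14: □□□□□□
□□□□□□
□□■■□□
□□<■■□
□□■■■□
□□■■□□
□□□□□□
□□□□□□
□□□□□□
t=15: □□□□□□
□□□□□□
□□■■□□
□□□■■□
□□v■■□
□□■■□□
□□□□□□
□□□□□□
□□□□□□
t=16: □□□□□□
□□□□□□
□□■■□□
□□□■■□
□□□>■□
□□■■□□
□□□□□□
□□□□□□
□□□□□□
t=17: □□□□□□
□□□□□□
□□■■□□
□□□^■□
□□□□■□
□□■■□□
□□□□□□
□□□□□□
□□□□□□
t=18: □□□□□□
□□□□□□
□□■■□□
□□<□■□
□□□□■□
□□■■□□
□□□□□□
□□□□□□
□□□□□□
t=19: □□□□□□
□□□□□□
□□^■□□
□□■□■□
□□□□■□
□□■■□□
□□□□□□
□□□□□□
□□□□□□
t=20: □□□□□□
□□□□□□
□<□■□□
□□■□■□
□□□□■□
□□■■□□
□□□□□□
□□□□□□
□□□□□□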